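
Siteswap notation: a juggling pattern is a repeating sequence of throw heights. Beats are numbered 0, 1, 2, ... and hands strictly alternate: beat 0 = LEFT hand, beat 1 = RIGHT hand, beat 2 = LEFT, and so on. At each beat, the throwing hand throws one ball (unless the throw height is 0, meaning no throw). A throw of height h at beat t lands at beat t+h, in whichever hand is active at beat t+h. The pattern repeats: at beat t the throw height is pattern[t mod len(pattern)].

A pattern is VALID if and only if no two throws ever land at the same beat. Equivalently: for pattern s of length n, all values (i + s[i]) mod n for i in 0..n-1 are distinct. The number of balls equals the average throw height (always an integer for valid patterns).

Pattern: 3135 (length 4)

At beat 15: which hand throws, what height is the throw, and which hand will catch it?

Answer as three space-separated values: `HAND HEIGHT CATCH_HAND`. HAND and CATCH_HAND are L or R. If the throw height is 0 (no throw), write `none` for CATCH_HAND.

Beat 15: 15 mod 2 = 1, so hand = R
Throw height = pattern[15 mod 4] = pattern[3] = 5
Lands at beat 15+5=20, 20 mod 2 = 0, so catch hand = L

Answer: R 5 L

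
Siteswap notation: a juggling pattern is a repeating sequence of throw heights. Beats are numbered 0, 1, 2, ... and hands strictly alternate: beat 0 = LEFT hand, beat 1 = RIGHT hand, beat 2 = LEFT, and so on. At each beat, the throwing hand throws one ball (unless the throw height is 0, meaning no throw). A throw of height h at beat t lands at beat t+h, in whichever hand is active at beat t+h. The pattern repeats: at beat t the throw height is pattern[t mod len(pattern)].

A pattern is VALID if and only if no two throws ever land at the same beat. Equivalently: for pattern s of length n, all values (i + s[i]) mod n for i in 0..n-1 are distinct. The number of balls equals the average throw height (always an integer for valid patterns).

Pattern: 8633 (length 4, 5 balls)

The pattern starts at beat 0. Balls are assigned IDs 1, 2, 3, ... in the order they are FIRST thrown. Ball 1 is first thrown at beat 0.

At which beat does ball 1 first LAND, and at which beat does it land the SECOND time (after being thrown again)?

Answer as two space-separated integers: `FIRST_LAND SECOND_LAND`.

Answer: 8 16

Derivation:
Beat 0 (L): throw ball1 h=8 -> lands@8:L; in-air after throw: [b1@8:L]
Beat 1 (R): throw ball2 h=6 -> lands@7:R; in-air after throw: [b2@7:R b1@8:L]
Beat 2 (L): throw ball3 h=3 -> lands@5:R; in-air after throw: [b3@5:R b2@7:R b1@8:L]
Beat 3 (R): throw ball4 h=3 -> lands@6:L; in-air after throw: [b3@5:R b4@6:L b2@7:R b1@8:L]
Beat 4 (L): throw ball5 h=8 -> lands@12:L; in-air after throw: [b3@5:R b4@6:L b2@7:R b1@8:L b5@12:L]
Beat 5 (R): throw ball3 h=6 -> lands@11:R; in-air after throw: [b4@6:L b2@7:R b1@8:L b3@11:R b5@12:L]
Beat 6 (L): throw ball4 h=3 -> lands@9:R; in-air after throw: [b2@7:R b1@8:L b4@9:R b3@11:R b5@12:L]
Beat 7 (R): throw ball2 h=3 -> lands@10:L; in-air after throw: [b1@8:L b4@9:R b2@10:L b3@11:R b5@12:L]
Beat 8 (L): throw ball1 h=8 -> lands@16:L; in-air after throw: [b4@9:R b2@10:L b3@11:R b5@12:L b1@16:L]
Beat 9 (R): throw ball4 h=6 -> lands@15:R; in-air after throw: [b2@10:L b3@11:R b5@12:L b4@15:R b1@16:L]
Beat 10 (L): throw ball2 h=3 -> lands@13:R; in-air after throw: [b3@11:R b5@12:L b2@13:R b4@15:R b1@16:L]
Beat 11 (R): throw ball3 h=3 -> lands@14:L; in-air after throw: [b5@12:L b2@13:R b3@14:L b4@15:R b1@16:L]
Beat 12 (L): throw ball5 h=8 -> lands@20:L; in-air after throw: [b2@13:R b3@14:L b4@15:R b1@16:L b5@20:L]
Beat 13 (R): throw ball2 h=6 -> lands@19:R; in-air after throw: [b3@14:L b4@15:R b1@16:L b2@19:R b5@20:L]
Beat 14 (L): throw ball3 h=3 -> lands@17:R; in-air after throw: [b4@15:R b1@16:L b3@17:R b2@19:R b5@20:L]
Beat 15 (R): throw ball4 h=3 -> lands@18:L; in-air after throw: [b1@16:L b3@17:R b4@18:L b2@19:R b5@20:L]
Ball 1: thrown@0 h=8 -> first land @8; rethrown@8 h=8 -> second land @16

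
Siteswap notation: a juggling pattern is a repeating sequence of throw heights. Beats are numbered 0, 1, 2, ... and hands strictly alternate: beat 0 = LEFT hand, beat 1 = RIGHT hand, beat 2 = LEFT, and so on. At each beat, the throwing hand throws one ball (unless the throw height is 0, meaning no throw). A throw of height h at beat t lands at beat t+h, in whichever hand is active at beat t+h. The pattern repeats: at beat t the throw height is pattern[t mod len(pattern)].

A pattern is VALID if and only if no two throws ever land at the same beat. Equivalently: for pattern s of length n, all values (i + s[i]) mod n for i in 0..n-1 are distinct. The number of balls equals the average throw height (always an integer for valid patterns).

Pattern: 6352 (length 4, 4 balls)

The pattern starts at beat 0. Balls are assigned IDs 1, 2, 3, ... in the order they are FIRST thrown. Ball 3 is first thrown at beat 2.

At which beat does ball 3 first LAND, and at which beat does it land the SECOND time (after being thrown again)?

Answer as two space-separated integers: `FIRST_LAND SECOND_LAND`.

Answer: 7 9

Derivation:
Beat 0 (L): throw ball1 h=6 -> lands@6:L; in-air after throw: [b1@6:L]
Beat 1 (R): throw ball2 h=3 -> lands@4:L; in-air after throw: [b2@4:L b1@6:L]
Beat 2 (L): throw ball3 h=5 -> lands@7:R; in-air after throw: [b2@4:L b1@6:L b3@7:R]
Beat 3 (R): throw ball4 h=2 -> lands@5:R; in-air after throw: [b2@4:L b4@5:R b1@6:L b3@7:R]
Beat 4 (L): throw ball2 h=6 -> lands@10:L; in-air after throw: [b4@5:R b1@6:L b3@7:R b2@10:L]
Beat 5 (R): throw ball4 h=3 -> lands@8:L; in-air after throw: [b1@6:L b3@7:R b4@8:L b2@10:L]
Beat 6 (L): throw ball1 h=5 -> lands@11:R; in-air after throw: [b3@7:R b4@8:L b2@10:L b1@11:R]
Beat 7 (R): throw ball3 h=2 -> lands@9:R; in-air after throw: [b4@8:L b3@9:R b2@10:L b1@11:R]
Beat 8 (L): throw ball4 h=6 -> lands@14:L; in-air after throw: [b3@9:R b2@10:L b1@11:R b4@14:L]
Beat 9 (R): throw ball3 h=3 -> lands@12:L; in-air after throw: [b2@10:L b1@11:R b3@12:L b4@14:L]
Ball 3: thrown@2 h=5 -> first land @7; rethrown@7 h=2 -> second land @9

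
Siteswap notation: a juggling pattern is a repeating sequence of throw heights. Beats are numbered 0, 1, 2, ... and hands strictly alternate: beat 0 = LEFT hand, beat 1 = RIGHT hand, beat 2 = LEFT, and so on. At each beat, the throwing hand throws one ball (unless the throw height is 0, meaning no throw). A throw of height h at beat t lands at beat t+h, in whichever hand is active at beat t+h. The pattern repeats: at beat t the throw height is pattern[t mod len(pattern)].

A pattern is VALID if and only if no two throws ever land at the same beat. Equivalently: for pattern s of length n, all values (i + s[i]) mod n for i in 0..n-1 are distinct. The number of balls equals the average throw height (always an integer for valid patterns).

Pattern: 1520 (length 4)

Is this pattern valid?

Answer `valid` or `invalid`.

Answer: valid

Derivation:
i=0: (i + s[i]) mod n = (0 + 1) mod 4 = 1
i=1: (i + s[i]) mod n = (1 + 5) mod 4 = 2
i=2: (i + s[i]) mod n = (2 + 2) mod 4 = 0
i=3: (i + s[i]) mod n = (3 + 0) mod 4 = 3
Residues: [1, 2, 0, 3], distinct: True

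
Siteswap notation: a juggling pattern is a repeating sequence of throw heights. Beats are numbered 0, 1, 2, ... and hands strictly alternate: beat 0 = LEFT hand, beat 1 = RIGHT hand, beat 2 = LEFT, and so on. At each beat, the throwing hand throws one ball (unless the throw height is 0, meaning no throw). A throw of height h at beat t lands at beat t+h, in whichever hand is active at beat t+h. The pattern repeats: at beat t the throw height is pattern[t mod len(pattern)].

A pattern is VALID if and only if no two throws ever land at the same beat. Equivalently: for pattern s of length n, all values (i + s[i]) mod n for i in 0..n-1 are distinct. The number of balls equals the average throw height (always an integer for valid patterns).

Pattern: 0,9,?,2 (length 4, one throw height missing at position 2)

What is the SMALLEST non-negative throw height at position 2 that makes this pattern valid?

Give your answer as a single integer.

i=0: (0 + 0) mod 4 = 0
i=1: (1 + 9) mod 4 = 2
i=2: s[i]=? (unknown)
i=3: (3 + 2) mod 4 = 1
Known residues: [0, 1, 2]; need a permutation of 0..3, so missing residue r = 3
Need (2 + s) mod 4 = 3; smallest s = (3 - 2) mod 4 = 1

Answer: 1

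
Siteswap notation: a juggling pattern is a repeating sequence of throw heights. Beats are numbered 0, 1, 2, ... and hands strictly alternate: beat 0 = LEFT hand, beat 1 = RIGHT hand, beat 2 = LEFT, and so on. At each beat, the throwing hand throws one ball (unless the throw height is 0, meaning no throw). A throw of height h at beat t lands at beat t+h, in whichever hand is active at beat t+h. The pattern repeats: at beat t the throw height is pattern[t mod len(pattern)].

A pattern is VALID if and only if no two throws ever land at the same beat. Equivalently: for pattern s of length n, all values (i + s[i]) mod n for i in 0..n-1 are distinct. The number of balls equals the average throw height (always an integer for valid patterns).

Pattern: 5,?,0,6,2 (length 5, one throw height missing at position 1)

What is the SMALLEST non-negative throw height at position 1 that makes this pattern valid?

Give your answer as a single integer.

i=0: (0 + 5) mod 5 = 0
i=1: s[i]=? (unknown)
i=2: (2 + 0) mod 5 = 2
i=3: (3 + 6) mod 5 = 4
i=4: (4 + 2) mod 5 = 1
Known residues: [0, 1, 2, 4]; need a permutation of 0..4, so missing residue r = 3
Need (1 + s) mod 5 = 3; smallest s = (3 - 1) mod 5 = 2

Answer: 2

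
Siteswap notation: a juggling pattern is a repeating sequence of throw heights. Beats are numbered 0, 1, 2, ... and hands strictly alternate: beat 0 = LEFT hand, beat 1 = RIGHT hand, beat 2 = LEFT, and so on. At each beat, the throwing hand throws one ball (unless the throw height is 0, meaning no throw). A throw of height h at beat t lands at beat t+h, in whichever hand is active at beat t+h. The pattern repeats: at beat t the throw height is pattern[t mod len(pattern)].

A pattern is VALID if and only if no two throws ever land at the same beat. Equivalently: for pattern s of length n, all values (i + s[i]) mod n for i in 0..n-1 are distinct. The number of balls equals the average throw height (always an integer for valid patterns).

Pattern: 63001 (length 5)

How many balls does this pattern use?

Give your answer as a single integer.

Pattern = [6, 3, 0, 0, 1], length n = 5
  position 0: throw height = 6, running sum = 6
  position 1: throw height = 3, running sum = 9
  position 2: throw height = 0, running sum = 9
  position 3: throw height = 0, running sum = 9
  position 4: throw height = 1, running sum = 10
Total sum = 10; balls = sum / n = 10 / 5 = 2

Answer: 2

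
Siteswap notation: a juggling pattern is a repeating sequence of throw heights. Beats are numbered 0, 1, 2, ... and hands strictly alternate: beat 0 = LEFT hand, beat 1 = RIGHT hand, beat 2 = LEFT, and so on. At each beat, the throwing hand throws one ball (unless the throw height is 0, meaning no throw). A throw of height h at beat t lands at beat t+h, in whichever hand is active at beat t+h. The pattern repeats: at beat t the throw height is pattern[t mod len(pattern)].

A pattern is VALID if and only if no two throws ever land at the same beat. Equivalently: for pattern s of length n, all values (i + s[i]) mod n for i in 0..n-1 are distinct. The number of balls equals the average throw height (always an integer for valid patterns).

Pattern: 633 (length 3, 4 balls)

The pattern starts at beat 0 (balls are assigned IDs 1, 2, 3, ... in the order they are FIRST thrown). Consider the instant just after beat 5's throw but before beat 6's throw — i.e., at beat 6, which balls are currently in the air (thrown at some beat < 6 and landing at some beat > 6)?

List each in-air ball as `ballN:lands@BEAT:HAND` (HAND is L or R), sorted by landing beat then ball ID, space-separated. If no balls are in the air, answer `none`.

Answer: ball2:lands@7:R ball3:lands@8:L ball4:lands@9:R

Derivation:
Beat 0 (L): throw ball1 h=6 -> lands@6:L; in-air after throw: [b1@6:L]
Beat 1 (R): throw ball2 h=3 -> lands@4:L; in-air after throw: [b2@4:L b1@6:L]
Beat 2 (L): throw ball3 h=3 -> lands@5:R; in-air after throw: [b2@4:L b3@5:R b1@6:L]
Beat 3 (R): throw ball4 h=6 -> lands@9:R; in-air after throw: [b2@4:L b3@5:R b1@6:L b4@9:R]
Beat 4 (L): throw ball2 h=3 -> lands@7:R; in-air after throw: [b3@5:R b1@6:L b2@7:R b4@9:R]
Beat 5 (R): throw ball3 h=3 -> lands@8:L; in-air after throw: [b1@6:L b2@7:R b3@8:L b4@9:R]
Beat 6 (L): throw ball1 h=6 -> lands@12:L; in-air after throw: [b2@7:R b3@8:L b4@9:R b1@12:L]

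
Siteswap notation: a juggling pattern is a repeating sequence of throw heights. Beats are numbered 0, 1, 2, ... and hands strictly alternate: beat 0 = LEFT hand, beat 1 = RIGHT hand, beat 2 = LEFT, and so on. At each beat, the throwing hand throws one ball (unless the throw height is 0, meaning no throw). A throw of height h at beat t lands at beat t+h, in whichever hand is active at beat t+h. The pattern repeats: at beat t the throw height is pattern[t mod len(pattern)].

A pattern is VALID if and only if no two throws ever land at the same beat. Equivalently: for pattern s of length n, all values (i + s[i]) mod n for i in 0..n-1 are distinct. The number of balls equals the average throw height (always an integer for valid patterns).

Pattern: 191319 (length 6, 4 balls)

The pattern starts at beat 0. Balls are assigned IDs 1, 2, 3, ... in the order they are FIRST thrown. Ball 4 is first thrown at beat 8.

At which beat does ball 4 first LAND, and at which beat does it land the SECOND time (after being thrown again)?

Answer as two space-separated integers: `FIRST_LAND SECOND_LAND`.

Answer: 9 12

Derivation:
Beat 0 (L): throw ball1 h=1 -> lands@1:R; in-air after throw: [b1@1:R]
Beat 1 (R): throw ball1 h=9 -> lands@10:L; in-air after throw: [b1@10:L]
Beat 2 (L): throw ball2 h=1 -> lands@3:R; in-air after throw: [b2@3:R b1@10:L]
Beat 3 (R): throw ball2 h=3 -> lands@6:L; in-air after throw: [b2@6:L b1@10:L]
Beat 4 (L): throw ball3 h=1 -> lands@5:R; in-air after throw: [b3@5:R b2@6:L b1@10:L]
Beat 5 (R): throw ball3 h=9 -> lands@14:L; in-air after throw: [b2@6:L b1@10:L b3@14:L]
Beat 6 (L): throw ball2 h=1 -> lands@7:R; in-air after throw: [b2@7:R b1@10:L b3@14:L]
Beat 7 (R): throw ball2 h=9 -> lands@16:L; in-air after throw: [b1@10:L b3@14:L b2@16:L]
Beat 8 (L): throw ball4 h=1 -> lands@9:R; in-air after throw: [b4@9:R b1@10:L b3@14:L b2@16:L]
Beat 9 (R): throw ball4 h=3 -> lands@12:L; in-air after throw: [b1@10:L b4@12:L b3@14:L b2@16:L]
Beat 10 (L): throw ball1 h=1 -> lands@11:R; in-air after throw: [b1@11:R b4@12:L b3@14:L b2@16:L]
Beat 11 (R): throw ball1 h=9 -> lands@20:L; in-air after throw: [b4@12:L b3@14:L b2@16:L b1@20:L]
Beat 12 (L): throw ball4 h=1 -> lands@13:R; in-air after throw: [b4@13:R b3@14:L b2@16:L b1@20:L]
Ball 4: thrown@8 h=1 -> first land @9; rethrown@9 h=3 -> second land @12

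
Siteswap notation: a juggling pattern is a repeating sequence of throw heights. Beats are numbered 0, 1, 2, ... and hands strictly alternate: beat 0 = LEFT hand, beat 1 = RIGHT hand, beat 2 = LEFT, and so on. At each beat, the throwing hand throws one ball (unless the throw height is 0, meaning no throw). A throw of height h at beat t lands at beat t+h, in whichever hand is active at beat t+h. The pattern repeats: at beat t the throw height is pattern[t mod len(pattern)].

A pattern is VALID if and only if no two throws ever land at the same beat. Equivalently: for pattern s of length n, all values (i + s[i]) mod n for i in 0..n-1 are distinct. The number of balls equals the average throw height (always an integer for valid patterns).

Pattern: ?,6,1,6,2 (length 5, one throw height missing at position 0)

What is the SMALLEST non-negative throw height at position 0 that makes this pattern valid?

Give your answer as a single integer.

Answer: 0

Derivation:
i=0: s[i]=? (unknown)
i=1: (1 + 6) mod 5 = 2
i=2: (2 + 1) mod 5 = 3
i=3: (3 + 6) mod 5 = 4
i=4: (4 + 2) mod 5 = 1
Known residues: [1, 2, 3, 4]; need a permutation of 0..4, so missing residue r = 0
Need (0 + s) mod 5 = 0; smallest s = (0 - 0) mod 5 = 0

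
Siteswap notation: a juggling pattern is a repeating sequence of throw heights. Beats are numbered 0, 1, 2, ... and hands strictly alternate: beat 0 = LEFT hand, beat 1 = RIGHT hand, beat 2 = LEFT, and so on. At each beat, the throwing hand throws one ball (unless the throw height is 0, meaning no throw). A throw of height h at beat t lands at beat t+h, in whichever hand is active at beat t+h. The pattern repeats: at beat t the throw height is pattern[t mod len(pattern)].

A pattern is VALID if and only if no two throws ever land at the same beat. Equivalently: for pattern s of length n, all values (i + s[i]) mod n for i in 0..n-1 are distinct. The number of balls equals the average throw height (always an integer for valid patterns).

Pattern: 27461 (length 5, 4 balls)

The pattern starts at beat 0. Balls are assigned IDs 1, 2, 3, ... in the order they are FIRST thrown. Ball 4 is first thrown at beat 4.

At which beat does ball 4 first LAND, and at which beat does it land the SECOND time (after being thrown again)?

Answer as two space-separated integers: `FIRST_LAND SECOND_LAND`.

Answer: 5 7

Derivation:
Beat 0 (L): throw ball1 h=2 -> lands@2:L; in-air after throw: [b1@2:L]
Beat 1 (R): throw ball2 h=7 -> lands@8:L; in-air after throw: [b1@2:L b2@8:L]
Beat 2 (L): throw ball1 h=4 -> lands@6:L; in-air after throw: [b1@6:L b2@8:L]
Beat 3 (R): throw ball3 h=6 -> lands@9:R; in-air after throw: [b1@6:L b2@8:L b3@9:R]
Beat 4 (L): throw ball4 h=1 -> lands@5:R; in-air after throw: [b4@5:R b1@6:L b2@8:L b3@9:R]
Beat 5 (R): throw ball4 h=2 -> lands@7:R; in-air after throw: [b1@6:L b4@7:R b2@8:L b3@9:R]
Beat 6 (L): throw ball1 h=7 -> lands@13:R; in-air after throw: [b4@7:R b2@8:L b3@9:R b1@13:R]
Beat 7 (R): throw ball4 h=4 -> lands@11:R; in-air after throw: [b2@8:L b3@9:R b4@11:R b1@13:R]
Ball 4: thrown@4 h=1 -> first land @5; rethrown@5 h=2 -> second land @7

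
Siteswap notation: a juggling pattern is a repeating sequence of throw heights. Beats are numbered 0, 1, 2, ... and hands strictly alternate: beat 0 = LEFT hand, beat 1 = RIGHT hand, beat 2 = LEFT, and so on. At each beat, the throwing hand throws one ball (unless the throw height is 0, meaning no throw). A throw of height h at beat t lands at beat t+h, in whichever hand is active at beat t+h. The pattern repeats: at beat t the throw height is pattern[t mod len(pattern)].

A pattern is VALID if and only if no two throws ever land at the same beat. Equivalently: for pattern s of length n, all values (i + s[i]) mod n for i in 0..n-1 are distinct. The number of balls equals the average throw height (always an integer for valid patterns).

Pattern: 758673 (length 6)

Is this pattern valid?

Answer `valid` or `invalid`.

i=0: (i + s[i]) mod n = (0 + 7) mod 6 = 1
i=1: (i + s[i]) mod n = (1 + 5) mod 6 = 0
i=2: (i + s[i]) mod n = (2 + 8) mod 6 = 4
i=3: (i + s[i]) mod n = (3 + 6) mod 6 = 3
i=4: (i + s[i]) mod n = (4 + 7) mod 6 = 5
i=5: (i + s[i]) mod n = (5 + 3) mod 6 = 2
Residues: [1, 0, 4, 3, 5, 2], distinct: True

Answer: valid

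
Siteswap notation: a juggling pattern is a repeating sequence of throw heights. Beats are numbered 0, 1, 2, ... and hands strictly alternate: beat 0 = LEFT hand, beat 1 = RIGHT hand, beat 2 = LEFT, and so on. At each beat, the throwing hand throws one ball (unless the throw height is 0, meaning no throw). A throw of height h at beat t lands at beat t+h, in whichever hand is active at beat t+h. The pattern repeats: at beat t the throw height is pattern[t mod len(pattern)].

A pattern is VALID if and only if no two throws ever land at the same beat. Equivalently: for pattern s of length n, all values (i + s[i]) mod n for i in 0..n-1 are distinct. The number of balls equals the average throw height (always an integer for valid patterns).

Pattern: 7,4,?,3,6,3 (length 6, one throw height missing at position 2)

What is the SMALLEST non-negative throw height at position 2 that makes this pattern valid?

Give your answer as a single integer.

i=0: (0 + 7) mod 6 = 1
i=1: (1 + 4) mod 6 = 5
i=2: s[i]=? (unknown)
i=3: (3 + 3) mod 6 = 0
i=4: (4 + 6) mod 6 = 4
i=5: (5 + 3) mod 6 = 2
Known residues: [0, 1, 2, 4, 5]; need a permutation of 0..5, so missing residue r = 3
Need (2 + s) mod 6 = 3; smallest s = (3 - 2) mod 6 = 1

Answer: 1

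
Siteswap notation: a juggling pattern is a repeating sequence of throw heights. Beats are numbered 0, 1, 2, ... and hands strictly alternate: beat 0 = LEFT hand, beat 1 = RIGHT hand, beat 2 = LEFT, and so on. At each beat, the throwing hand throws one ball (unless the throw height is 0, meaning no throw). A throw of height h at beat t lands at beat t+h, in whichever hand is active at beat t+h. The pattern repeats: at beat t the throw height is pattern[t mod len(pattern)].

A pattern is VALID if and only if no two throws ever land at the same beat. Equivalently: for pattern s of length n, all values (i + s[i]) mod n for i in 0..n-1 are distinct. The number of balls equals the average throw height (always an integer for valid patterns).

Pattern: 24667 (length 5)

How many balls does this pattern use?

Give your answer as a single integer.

Pattern = [2, 4, 6, 6, 7], length n = 5
  position 0: throw height = 2, running sum = 2
  position 1: throw height = 4, running sum = 6
  position 2: throw height = 6, running sum = 12
  position 3: throw height = 6, running sum = 18
  position 4: throw height = 7, running sum = 25
Total sum = 25; balls = sum / n = 25 / 5 = 5

Answer: 5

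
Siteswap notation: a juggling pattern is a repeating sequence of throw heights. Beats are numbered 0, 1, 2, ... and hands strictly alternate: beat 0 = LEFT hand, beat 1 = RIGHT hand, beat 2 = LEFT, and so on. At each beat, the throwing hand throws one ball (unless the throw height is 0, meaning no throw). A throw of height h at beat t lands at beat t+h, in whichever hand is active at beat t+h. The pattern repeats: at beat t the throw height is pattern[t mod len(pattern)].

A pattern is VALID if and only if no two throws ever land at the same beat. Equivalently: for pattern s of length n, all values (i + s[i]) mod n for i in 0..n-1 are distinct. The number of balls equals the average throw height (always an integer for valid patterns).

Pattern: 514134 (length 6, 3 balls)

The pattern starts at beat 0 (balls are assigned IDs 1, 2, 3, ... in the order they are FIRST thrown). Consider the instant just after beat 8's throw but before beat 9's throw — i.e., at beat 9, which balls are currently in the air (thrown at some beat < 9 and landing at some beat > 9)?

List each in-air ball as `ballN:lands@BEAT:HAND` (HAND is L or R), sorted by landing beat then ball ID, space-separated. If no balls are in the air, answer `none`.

Beat 0 (L): throw ball1 h=5 -> lands@5:R; in-air after throw: [b1@5:R]
Beat 1 (R): throw ball2 h=1 -> lands@2:L; in-air after throw: [b2@2:L b1@5:R]
Beat 2 (L): throw ball2 h=4 -> lands@6:L; in-air after throw: [b1@5:R b2@6:L]
Beat 3 (R): throw ball3 h=1 -> lands@4:L; in-air after throw: [b3@4:L b1@5:R b2@6:L]
Beat 4 (L): throw ball3 h=3 -> lands@7:R; in-air after throw: [b1@5:R b2@6:L b3@7:R]
Beat 5 (R): throw ball1 h=4 -> lands@9:R; in-air after throw: [b2@6:L b3@7:R b1@9:R]
Beat 6 (L): throw ball2 h=5 -> lands@11:R; in-air after throw: [b3@7:R b1@9:R b2@11:R]
Beat 7 (R): throw ball3 h=1 -> lands@8:L; in-air after throw: [b3@8:L b1@9:R b2@11:R]
Beat 8 (L): throw ball3 h=4 -> lands@12:L; in-air after throw: [b1@9:R b2@11:R b3@12:L]
Beat 9 (R): throw ball1 h=1 -> lands@10:L; in-air after throw: [b1@10:L b2@11:R b3@12:L]

Answer: ball2:lands@11:R ball3:lands@12:L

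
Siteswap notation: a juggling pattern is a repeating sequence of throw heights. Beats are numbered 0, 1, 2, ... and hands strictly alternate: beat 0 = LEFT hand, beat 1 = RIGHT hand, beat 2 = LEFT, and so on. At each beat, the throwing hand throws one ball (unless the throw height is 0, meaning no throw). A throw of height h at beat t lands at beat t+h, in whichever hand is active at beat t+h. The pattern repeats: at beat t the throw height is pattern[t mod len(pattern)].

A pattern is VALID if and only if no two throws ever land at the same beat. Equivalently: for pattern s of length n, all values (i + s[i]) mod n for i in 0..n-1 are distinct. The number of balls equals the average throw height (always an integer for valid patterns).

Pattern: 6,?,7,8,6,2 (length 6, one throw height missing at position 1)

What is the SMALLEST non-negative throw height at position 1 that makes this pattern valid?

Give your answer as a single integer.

Answer: 1

Derivation:
i=0: (0 + 6) mod 6 = 0
i=1: s[i]=? (unknown)
i=2: (2 + 7) mod 6 = 3
i=3: (3 + 8) mod 6 = 5
i=4: (4 + 6) mod 6 = 4
i=5: (5 + 2) mod 6 = 1
Known residues: [0, 1, 3, 4, 5]; need a permutation of 0..5, so missing residue r = 2
Need (1 + s) mod 6 = 2; smallest s = (2 - 1) mod 6 = 1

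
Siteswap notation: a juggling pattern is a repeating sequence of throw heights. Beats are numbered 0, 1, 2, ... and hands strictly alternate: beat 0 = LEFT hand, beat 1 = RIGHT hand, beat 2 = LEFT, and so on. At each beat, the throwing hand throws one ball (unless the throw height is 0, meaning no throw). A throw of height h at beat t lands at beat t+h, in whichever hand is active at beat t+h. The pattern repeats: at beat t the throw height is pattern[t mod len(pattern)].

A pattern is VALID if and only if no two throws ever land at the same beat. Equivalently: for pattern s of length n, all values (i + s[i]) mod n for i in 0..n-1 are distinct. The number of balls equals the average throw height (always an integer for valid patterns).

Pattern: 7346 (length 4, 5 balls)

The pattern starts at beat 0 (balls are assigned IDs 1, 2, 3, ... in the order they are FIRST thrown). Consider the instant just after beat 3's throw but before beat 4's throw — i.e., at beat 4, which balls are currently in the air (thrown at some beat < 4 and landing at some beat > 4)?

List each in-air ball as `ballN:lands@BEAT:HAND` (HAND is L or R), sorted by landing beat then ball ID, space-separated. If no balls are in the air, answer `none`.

Answer: ball3:lands@6:L ball1:lands@7:R ball4:lands@9:R

Derivation:
Beat 0 (L): throw ball1 h=7 -> lands@7:R; in-air after throw: [b1@7:R]
Beat 1 (R): throw ball2 h=3 -> lands@4:L; in-air after throw: [b2@4:L b1@7:R]
Beat 2 (L): throw ball3 h=4 -> lands@6:L; in-air after throw: [b2@4:L b3@6:L b1@7:R]
Beat 3 (R): throw ball4 h=6 -> lands@9:R; in-air after throw: [b2@4:L b3@6:L b1@7:R b4@9:R]
Beat 4 (L): throw ball2 h=7 -> lands@11:R; in-air after throw: [b3@6:L b1@7:R b4@9:R b2@11:R]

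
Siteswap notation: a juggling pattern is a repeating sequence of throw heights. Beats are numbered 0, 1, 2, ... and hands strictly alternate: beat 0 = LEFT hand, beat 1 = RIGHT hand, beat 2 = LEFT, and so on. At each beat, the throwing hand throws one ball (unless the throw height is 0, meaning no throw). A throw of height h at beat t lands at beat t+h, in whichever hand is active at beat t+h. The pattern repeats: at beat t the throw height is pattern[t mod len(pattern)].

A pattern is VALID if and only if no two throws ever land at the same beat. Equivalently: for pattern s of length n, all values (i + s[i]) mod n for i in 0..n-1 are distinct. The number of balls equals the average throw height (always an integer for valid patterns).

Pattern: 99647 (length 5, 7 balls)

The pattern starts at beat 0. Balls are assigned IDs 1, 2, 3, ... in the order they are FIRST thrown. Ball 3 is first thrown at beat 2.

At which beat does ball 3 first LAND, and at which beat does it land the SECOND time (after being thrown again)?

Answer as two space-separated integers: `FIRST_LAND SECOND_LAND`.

Answer: 8 12

Derivation:
Beat 0 (L): throw ball1 h=9 -> lands@9:R; in-air after throw: [b1@9:R]
Beat 1 (R): throw ball2 h=9 -> lands@10:L; in-air after throw: [b1@9:R b2@10:L]
Beat 2 (L): throw ball3 h=6 -> lands@8:L; in-air after throw: [b3@8:L b1@9:R b2@10:L]
Beat 3 (R): throw ball4 h=4 -> lands@7:R; in-air after throw: [b4@7:R b3@8:L b1@9:R b2@10:L]
Beat 4 (L): throw ball5 h=7 -> lands@11:R; in-air after throw: [b4@7:R b3@8:L b1@9:R b2@10:L b5@11:R]
Beat 5 (R): throw ball6 h=9 -> lands@14:L; in-air after throw: [b4@7:R b3@8:L b1@9:R b2@10:L b5@11:R b6@14:L]
Beat 6 (L): throw ball7 h=9 -> lands@15:R; in-air after throw: [b4@7:R b3@8:L b1@9:R b2@10:L b5@11:R b6@14:L b7@15:R]
Beat 7 (R): throw ball4 h=6 -> lands@13:R; in-air after throw: [b3@8:L b1@9:R b2@10:L b5@11:R b4@13:R b6@14:L b7@15:R]
Beat 8 (L): throw ball3 h=4 -> lands@12:L; in-air after throw: [b1@9:R b2@10:L b5@11:R b3@12:L b4@13:R b6@14:L b7@15:R]
Beat 9 (R): throw ball1 h=7 -> lands@16:L; in-air after throw: [b2@10:L b5@11:R b3@12:L b4@13:R b6@14:L b7@15:R b1@16:L]
Beat 10 (L): throw ball2 h=9 -> lands@19:R; in-air after throw: [b5@11:R b3@12:L b4@13:R b6@14:L b7@15:R b1@16:L b2@19:R]
Beat 11 (R): throw ball5 h=9 -> lands@20:L; in-air after throw: [b3@12:L b4@13:R b6@14:L b7@15:R b1@16:L b2@19:R b5@20:L]
Beat 12 (L): throw ball3 h=6 -> lands@18:L; in-air after throw: [b4@13:R b6@14:L b7@15:R b1@16:L b3@18:L b2@19:R b5@20:L]
Ball 3: thrown@2 h=6 -> first land @8; rethrown@8 h=4 -> second land @12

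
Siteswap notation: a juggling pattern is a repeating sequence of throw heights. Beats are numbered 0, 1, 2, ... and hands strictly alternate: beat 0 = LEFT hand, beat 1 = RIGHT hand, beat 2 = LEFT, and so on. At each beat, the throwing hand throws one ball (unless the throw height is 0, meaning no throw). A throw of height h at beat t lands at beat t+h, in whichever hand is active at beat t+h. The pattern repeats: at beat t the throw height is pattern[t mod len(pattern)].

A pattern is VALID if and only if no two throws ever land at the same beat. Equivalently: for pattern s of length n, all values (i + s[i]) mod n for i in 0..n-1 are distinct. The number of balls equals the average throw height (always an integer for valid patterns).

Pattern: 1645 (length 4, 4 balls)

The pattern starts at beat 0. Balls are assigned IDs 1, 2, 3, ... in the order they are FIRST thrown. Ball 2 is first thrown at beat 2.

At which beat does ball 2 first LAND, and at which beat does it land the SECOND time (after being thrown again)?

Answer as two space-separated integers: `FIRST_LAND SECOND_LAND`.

Answer: 6 10

Derivation:
Beat 0 (L): throw ball1 h=1 -> lands@1:R; in-air after throw: [b1@1:R]
Beat 1 (R): throw ball1 h=6 -> lands@7:R; in-air after throw: [b1@7:R]
Beat 2 (L): throw ball2 h=4 -> lands@6:L; in-air after throw: [b2@6:L b1@7:R]
Beat 3 (R): throw ball3 h=5 -> lands@8:L; in-air after throw: [b2@6:L b1@7:R b3@8:L]
Beat 4 (L): throw ball4 h=1 -> lands@5:R; in-air after throw: [b4@5:R b2@6:L b1@7:R b3@8:L]
Beat 5 (R): throw ball4 h=6 -> lands@11:R; in-air after throw: [b2@6:L b1@7:R b3@8:L b4@11:R]
Beat 6 (L): throw ball2 h=4 -> lands@10:L; in-air after throw: [b1@7:R b3@8:L b2@10:L b4@11:R]
Beat 7 (R): throw ball1 h=5 -> lands@12:L; in-air after throw: [b3@8:L b2@10:L b4@11:R b1@12:L]
Beat 8 (L): throw ball3 h=1 -> lands@9:R; in-air after throw: [b3@9:R b2@10:L b4@11:R b1@12:L]
Beat 9 (R): throw ball3 h=6 -> lands@15:R; in-air after throw: [b2@10:L b4@11:R b1@12:L b3@15:R]
Beat 10 (L): throw ball2 h=4 -> lands@14:L; in-air after throw: [b4@11:R b1@12:L b2@14:L b3@15:R]
Ball 2: thrown@2 h=4 -> first land @6; rethrown@6 h=4 -> second land @10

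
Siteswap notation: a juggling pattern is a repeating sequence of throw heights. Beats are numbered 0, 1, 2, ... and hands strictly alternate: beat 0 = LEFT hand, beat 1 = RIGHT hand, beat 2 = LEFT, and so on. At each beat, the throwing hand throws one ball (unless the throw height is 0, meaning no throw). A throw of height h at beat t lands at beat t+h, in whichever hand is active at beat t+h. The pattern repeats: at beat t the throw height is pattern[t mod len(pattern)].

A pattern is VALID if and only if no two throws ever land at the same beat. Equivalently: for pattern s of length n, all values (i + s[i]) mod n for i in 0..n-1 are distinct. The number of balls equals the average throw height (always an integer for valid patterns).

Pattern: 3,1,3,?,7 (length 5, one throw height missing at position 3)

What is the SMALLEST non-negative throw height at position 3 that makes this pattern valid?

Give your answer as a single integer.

i=0: (0 + 3) mod 5 = 3
i=1: (1 + 1) mod 5 = 2
i=2: (2 + 3) mod 5 = 0
i=3: s[i]=? (unknown)
i=4: (4 + 7) mod 5 = 1
Known residues: [0, 1, 2, 3]; need a permutation of 0..4, so missing residue r = 4
Need (3 + s) mod 5 = 4; smallest s = (4 - 3) mod 5 = 1

Answer: 1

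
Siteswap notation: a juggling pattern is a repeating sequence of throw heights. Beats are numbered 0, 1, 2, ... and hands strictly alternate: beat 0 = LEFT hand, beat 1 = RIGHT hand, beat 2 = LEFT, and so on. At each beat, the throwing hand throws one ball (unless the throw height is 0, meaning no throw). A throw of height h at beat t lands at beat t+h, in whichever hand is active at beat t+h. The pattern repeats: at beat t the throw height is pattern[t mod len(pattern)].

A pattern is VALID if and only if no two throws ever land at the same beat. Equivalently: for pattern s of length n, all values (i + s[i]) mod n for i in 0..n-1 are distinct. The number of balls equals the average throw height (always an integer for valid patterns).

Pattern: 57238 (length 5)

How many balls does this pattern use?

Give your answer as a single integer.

Answer: 5

Derivation:
Pattern = [5, 7, 2, 3, 8], length n = 5
  position 0: throw height = 5, running sum = 5
  position 1: throw height = 7, running sum = 12
  position 2: throw height = 2, running sum = 14
  position 3: throw height = 3, running sum = 17
  position 4: throw height = 8, running sum = 25
Total sum = 25; balls = sum / n = 25 / 5 = 5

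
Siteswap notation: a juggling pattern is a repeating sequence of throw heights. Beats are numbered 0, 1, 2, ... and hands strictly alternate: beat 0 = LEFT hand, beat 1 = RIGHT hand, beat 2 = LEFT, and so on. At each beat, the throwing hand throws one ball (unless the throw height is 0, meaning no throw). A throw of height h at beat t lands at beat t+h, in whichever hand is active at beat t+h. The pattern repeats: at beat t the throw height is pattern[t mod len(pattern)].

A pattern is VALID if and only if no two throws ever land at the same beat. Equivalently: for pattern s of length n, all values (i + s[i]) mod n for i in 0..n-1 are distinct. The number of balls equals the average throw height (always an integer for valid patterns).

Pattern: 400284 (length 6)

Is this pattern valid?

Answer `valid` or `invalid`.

i=0: (i + s[i]) mod n = (0 + 4) mod 6 = 4
i=1: (i + s[i]) mod n = (1 + 0) mod 6 = 1
i=2: (i + s[i]) mod n = (2 + 0) mod 6 = 2
i=3: (i + s[i]) mod n = (3 + 2) mod 6 = 5
i=4: (i + s[i]) mod n = (4 + 8) mod 6 = 0
i=5: (i + s[i]) mod n = (5 + 4) mod 6 = 3
Residues: [4, 1, 2, 5, 0, 3], distinct: True

Answer: valid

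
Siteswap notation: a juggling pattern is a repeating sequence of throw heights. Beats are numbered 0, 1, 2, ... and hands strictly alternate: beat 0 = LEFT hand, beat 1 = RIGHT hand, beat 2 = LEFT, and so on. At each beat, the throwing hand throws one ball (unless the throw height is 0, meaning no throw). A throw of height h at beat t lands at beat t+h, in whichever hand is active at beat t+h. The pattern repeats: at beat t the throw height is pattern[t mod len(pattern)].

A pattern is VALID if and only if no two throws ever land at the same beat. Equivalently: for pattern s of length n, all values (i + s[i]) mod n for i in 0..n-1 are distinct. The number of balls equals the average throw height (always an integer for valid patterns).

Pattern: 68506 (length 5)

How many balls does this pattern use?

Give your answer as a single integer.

Pattern = [6, 8, 5, 0, 6], length n = 5
  position 0: throw height = 6, running sum = 6
  position 1: throw height = 8, running sum = 14
  position 2: throw height = 5, running sum = 19
  position 3: throw height = 0, running sum = 19
  position 4: throw height = 6, running sum = 25
Total sum = 25; balls = sum / n = 25 / 5 = 5

Answer: 5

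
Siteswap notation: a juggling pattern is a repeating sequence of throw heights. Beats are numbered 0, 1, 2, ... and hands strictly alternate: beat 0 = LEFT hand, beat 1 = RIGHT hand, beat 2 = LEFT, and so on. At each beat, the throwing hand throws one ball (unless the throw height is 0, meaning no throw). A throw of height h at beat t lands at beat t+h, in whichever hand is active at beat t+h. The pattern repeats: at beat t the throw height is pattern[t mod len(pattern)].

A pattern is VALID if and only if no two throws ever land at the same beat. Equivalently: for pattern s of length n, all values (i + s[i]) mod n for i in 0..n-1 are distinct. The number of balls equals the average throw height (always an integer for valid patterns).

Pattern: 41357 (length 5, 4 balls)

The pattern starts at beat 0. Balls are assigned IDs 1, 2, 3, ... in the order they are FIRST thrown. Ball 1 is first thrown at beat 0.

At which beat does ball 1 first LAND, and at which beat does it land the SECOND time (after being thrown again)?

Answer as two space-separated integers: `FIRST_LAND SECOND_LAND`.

Answer: 4 11

Derivation:
Beat 0 (L): throw ball1 h=4 -> lands@4:L; in-air after throw: [b1@4:L]
Beat 1 (R): throw ball2 h=1 -> lands@2:L; in-air after throw: [b2@2:L b1@4:L]
Beat 2 (L): throw ball2 h=3 -> lands@5:R; in-air after throw: [b1@4:L b2@5:R]
Beat 3 (R): throw ball3 h=5 -> lands@8:L; in-air after throw: [b1@4:L b2@5:R b3@8:L]
Beat 4 (L): throw ball1 h=7 -> lands@11:R; in-air after throw: [b2@5:R b3@8:L b1@11:R]
Beat 5 (R): throw ball2 h=4 -> lands@9:R; in-air after throw: [b3@8:L b2@9:R b1@11:R]
Beat 6 (L): throw ball4 h=1 -> lands@7:R; in-air after throw: [b4@7:R b3@8:L b2@9:R b1@11:R]
Beat 7 (R): throw ball4 h=3 -> lands@10:L; in-air after throw: [b3@8:L b2@9:R b4@10:L b1@11:R]
Beat 8 (L): throw ball3 h=5 -> lands@13:R; in-air after throw: [b2@9:R b4@10:L b1@11:R b3@13:R]
Beat 9 (R): throw ball2 h=7 -> lands@16:L; in-air after throw: [b4@10:L b1@11:R b3@13:R b2@16:L]
Beat 10 (L): throw ball4 h=4 -> lands@14:L; in-air after throw: [b1@11:R b3@13:R b4@14:L b2@16:L]
Beat 11 (R): throw ball1 h=1 -> lands@12:L; in-air after throw: [b1@12:L b3@13:R b4@14:L b2@16:L]
Ball 1: thrown@0 h=4 -> first land @4; rethrown@4 h=7 -> second land @11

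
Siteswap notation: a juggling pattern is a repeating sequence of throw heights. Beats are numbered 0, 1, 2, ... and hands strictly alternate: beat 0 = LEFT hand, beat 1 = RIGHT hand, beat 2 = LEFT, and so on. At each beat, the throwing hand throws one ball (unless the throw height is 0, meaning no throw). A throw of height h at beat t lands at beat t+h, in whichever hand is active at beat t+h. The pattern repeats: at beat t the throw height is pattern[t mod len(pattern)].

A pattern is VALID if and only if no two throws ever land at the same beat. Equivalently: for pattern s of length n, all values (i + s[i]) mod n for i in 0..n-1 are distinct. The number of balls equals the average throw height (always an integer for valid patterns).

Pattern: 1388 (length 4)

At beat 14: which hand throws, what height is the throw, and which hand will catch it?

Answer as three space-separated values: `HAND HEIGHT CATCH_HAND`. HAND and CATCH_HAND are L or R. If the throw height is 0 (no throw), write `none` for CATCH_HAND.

Beat 14: 14 mod 2 = 0, so hand = L
Throw height = pattern[14 mod 4] = pattern[2] = 8
Lands at beat 14+8=22, 22 mod 2 = 0, so catch hand = L

Answer: L 8 L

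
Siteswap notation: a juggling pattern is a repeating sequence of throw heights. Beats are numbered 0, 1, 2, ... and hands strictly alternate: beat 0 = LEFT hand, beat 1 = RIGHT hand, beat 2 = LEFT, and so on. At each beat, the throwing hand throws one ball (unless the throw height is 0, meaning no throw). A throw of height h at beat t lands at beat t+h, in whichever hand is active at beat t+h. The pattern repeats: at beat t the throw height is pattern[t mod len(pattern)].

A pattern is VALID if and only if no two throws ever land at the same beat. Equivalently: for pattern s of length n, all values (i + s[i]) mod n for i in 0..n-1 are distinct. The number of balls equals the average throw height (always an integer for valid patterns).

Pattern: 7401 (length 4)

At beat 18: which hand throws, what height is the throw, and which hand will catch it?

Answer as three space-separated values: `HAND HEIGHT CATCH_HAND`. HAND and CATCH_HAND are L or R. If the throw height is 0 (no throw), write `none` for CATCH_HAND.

Answer: L 0 none

Derivation:
Beat 18: 18 mod 2 = 0, so hand = L
Throw height = pattern[18 mod 4] = pattern[2] = 0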